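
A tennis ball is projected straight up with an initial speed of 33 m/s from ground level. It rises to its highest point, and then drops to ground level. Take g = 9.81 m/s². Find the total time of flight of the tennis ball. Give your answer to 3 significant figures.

Phase 1 (rising): v₀ = 33.0 m/s, a = -9.81 m/s².
v = v₀ + at → t = (0 − 33.0) / -9.81 = 3.36 s
v² = v₀² + 2aΔx → Δx = (0² − 33.0²)/(2·-9.81) = 55.5 m

Phase 2 (falling): v₀ = 0 m/s, a = -9.81 m/s².
Falls 55.5 m from rest: t = √(2·55.5/9.81) = 3.36 s; v = g·t = 33.0 m/s.
Total time = 3.36 + 3.36 = 6.73 s

6.73 s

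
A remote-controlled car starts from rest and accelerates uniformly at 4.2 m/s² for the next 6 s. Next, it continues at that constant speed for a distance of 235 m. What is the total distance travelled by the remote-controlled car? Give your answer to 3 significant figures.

Phase 1 (accelerating): v₀ = 0 m/s, a = 4.2 m/s².
v = v₀ + at = 0 + (4.2)(6) = 25.2 m/s
Δx = v₀t + ½at² = 0·6 + 0.5·4.2·6² = 75.6 m

Phase 2 (constant speed): v₀ = 25.2 m/s, a = 0 m/s².
Constant speed: t = d/v = 235/25.2 = 9.33 s
Total distance = 75.6 + 235 = 311 m

311 m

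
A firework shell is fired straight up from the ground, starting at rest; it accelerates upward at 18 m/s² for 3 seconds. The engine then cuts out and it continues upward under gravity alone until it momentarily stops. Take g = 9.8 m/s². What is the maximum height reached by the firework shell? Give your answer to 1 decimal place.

229.8 m

Phase 1 (powered ascent): v₀ = 0 m/s, a = 18 m/s².
v = v₀ + at = 0 + (18)(3) = 54.0 m/s
Δx = v₀t + ½at² = 0·3 + 0.5·18·3² = 81.0 m

Phase 2 (coasting upward): v₀ = 54.0 m/s, a = -9.8 m/s².
v = v₀ + at → t = (0 − 54.0) / -9.8 = 5.51 s
v² = v₀² + 2aΔx → Δx = (0² − 54.0²)/(2·-9.8) = 149 m
Maximum height = 81.0 + 149 = 230 m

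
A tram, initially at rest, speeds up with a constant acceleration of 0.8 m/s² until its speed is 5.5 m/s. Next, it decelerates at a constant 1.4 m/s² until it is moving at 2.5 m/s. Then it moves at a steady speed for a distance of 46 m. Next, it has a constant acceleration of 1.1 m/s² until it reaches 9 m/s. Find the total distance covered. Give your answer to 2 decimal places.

107.45 m

Phase 1 (accelerating): v₀ = 0 m/s, a = 0.8 m/s².
v = v₀ + at → t = (5.5 − 0) / 0.8 = 6.88 s
v² = v₀² + 2aΔx → Δx = (5.5² − 0²)/(2·0.8) = 18.9 m

Phase 2 (decelerating): v₀ = 5.50 m/s, a = -1.4 m/s².
v = v₀ + at → t = (2.5 − 5.50) / -1.4 = 2.14 s
v² = v₀² + 2aΔx → Δx = (2.5² − 5.50²)/(2·-1.4) = 8.57 m

Phase 3 (constant speed): v₀ = 2.50 m/s, a = 0 m/s².
Constant speed: t = d/v = 46/2.50 = 18.4 s

Phase 4 (accelerating): v₀ = 2.50 m/s, a = 1.1 m/s².
v = v₀ + at → t = (9 − 2.50) / 1.1 = 5.91 s
v² = v₀² + 2aΔx → Δx = (9² − 2.50²)/(2·1.1) = 34.0 m
Total distance = 18.9 + 8.57 + 46.0 + 34.0 = 107 m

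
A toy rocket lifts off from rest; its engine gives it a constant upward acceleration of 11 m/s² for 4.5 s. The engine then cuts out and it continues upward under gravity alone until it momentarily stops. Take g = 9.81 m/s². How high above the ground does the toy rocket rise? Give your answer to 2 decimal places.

Phase 1 (powered ascent): v₀ = 0 m/s, a = 11 m/s².
v = v₀ + at = 0 + (11)(4.5) = 49.5 m/s
Δx = v₀t + ½at² = 0·4.5 + 0.5·11·4.5² = 111 m

Phase 2 (coasting upward): v₀ = 49.5 m/s, a = -9.81 m/s².
v = v₀ + at → t = (0 − 49.5) / -9.81 = 5.05 s
v² = v₀² + 2aΔx → Δx = (0² − 49.5²)/(2·-9.81) = 125 m
Maximum height = 111 + 125 = 236 m

236.26 m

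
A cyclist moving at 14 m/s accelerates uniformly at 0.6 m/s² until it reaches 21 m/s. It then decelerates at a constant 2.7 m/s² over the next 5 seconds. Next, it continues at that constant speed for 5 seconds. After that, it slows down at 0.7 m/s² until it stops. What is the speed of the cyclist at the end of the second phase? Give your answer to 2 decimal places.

7.50 m/s

Phase 1 (accelerating): v₀ = 14.0 m/s, a = 0.6 m/s².
v = v₀ + at → t = (21 − 14.0) / 0.6 = 11.7 s
v² = v₀² + 2aΔx → Δx = (21² − 14.0²)/(2·0.6) = 204 m

Phase 2 (decelerating): v₀ = 21.0 m/s, a = -2.7 m/s².
v = v₀ + at = 21.0 + (-2.7)(5) = 7.50 m/s
Δx = v₀t + ½at² = 21.0·5 + 0.5·-2.7·5² = 71.2 m
Speed at end of phase 2 = 7.50 m/s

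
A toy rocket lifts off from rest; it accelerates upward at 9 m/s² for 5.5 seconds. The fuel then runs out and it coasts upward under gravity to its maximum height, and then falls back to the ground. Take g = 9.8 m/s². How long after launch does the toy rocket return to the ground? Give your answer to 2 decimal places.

17.85 s

Phase 1 (powered ascent): v₀ = 0 m/s, a = 9 m/s².
v = v₀ + at = 0 + (9)(5.5) = 49.5 m/s
Δx = v₀t + ½at² = 0·5.5 + 0.5·9·5.5² = 136 m

Phase 2 (coasting upward): v₀ = 49.5 m/s, a = -9.8 m/s².
v = v₀ + at → t = (0 − 49.5) / -9.8 = 5.05 s
v² = v₀² + 2aΔx → Δx = (0² − 49.5²)/(2·-9.8) = 125 m

Phase 3 (free fall): v₀ = 0 m/s, a = -9.8 m/s².
Falls 261 m from rest: t = √(2·261/9.8) = 7.30 s; v = g·t = 71.5 m/s.
Total time = 5.50 + 5.05 + 7.30 = 17.9 s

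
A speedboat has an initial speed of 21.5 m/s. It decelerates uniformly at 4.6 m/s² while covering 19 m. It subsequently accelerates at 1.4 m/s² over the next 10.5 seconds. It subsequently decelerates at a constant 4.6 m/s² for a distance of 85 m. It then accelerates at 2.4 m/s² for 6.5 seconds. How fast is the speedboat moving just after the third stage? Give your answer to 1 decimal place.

Phase 1 (decelerating): v₀ = 21.5 m/s, a = -4.6 m/s².
v² = v₀² + 2aΔx = 21.5² + 2·-4.6·19 = 287 → v = 17.0 m/s
t = (v − v₀)/a = (17.0 − 21.5)/-4.6 = 0.988 s

Phase 2 (accelerating): v₀ = 17.0 m/s, a = 1.4 m/s².
v = v₀ + at = 17.0 + (1.4)(10.5) = 31.7 m/s
Δx = v₀t + ½at² = 17.0·10.5 + 0.5·1.4·10.5² = 255 m

Phase 3 (decelerating): v₀ = 31.7 m/s, a = -4.6 m/s².
v² = v₀² + 2aΔx = 31.7² + 2·-4.6·85 = 220 → v = 14.8 m/s
t = (v − v₀)/a = (14.8 − 31.7)/-4.6 = 3.66 s
Speed at end of phase 3 = 14.8 m/s

14.8 m/s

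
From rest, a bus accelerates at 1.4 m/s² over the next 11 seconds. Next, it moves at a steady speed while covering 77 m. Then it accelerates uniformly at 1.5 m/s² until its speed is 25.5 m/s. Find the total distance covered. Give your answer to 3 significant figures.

299 m

Phase 1 (accelerating): v₀ = 0 m/s, a = 1.4 m/s².
v = v₀ + at = 0 + (1.4)(11) = 15.4 m/s
Δx = v₀t + ½at² = 0·11 + 0.5·1.4·11² = 84.7 m

Phase 2 (constant speed): v₀ = 15.4 m/s, a = 0 m/s².
Constant speed: t = d/v = 77/15.4 = 5.00 s

Phase 3 (accelerating): v₀ = 15.4 m/s, a = 1.5 m/s².
v = v₀ + at → t = (25.5 − 15.4) / 1.5 = 6.73 s
v² = v₀² + 2aΔx → Δx = (25.5² − 15.4²)/(2·1.5) = 138 m
Total distance = 84.7 + 77.0 + 138 = 299 m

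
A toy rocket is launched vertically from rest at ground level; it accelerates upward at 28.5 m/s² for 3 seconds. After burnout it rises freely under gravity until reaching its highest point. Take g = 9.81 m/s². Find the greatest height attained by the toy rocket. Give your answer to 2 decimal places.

Phase 1 (powered ascent): v₀ = 0 m/s, a = 28.5 m/s².
v = v₀ + at = 0 + (28.5)(3) = 85.5 m/s
Δx = v₀t + ½at² = 0·3 + 0.5·28.5·3² = 128 m

Phase 2 (coasting upward): v₀ = 85.5 m/s, a = -9.81 m/s².
v = v₀ + at → t = (0 − 85.5) / -9.81 = 8.72 s
v² = v₀² + 2aΔx → Δx = (0² − 85.5²)/(2·-9.81) = 373 m
Maximum height = 128 + 373 = 501 m

500.84 m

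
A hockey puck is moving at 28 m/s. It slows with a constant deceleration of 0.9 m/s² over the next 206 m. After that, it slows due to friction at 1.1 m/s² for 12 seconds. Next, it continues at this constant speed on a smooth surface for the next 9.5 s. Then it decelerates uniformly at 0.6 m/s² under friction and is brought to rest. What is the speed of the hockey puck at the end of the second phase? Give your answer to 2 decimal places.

7.13 m/s

Phase 1 (decelerating): v₀ = 28.0 m/s, a = -0.9 m/s².
v² = v₀² + 2aΔx = 28.0² + 2·-0.9·206 = 413 → v = 20.3 m/s
t = (v − v₀)/a = (20.3 − 28.0)/-0.9 = 8.53 s

Phase 2 (decelerating): v₀ = 20.3 m/s, a = -1.1 m/s².
v = v₀ + at = 20.3 + (-1.1)(12) = 7.13 m/s
Δx = v₀t + ½at² = 20.3·12 + 0.5·-1.1·12² = 165 m
Speed at end of phase 2 = 7.13 m/s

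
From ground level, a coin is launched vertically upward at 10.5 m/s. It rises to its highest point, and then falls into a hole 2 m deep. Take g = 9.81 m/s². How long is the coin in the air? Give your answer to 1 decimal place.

2.3 s

Phase 1 (rising): v₀ = 10.5 m/s, a = -9.81 m/s².
v = v₀ + at → t = (0 − 10.5) / -9.81 = 1.07 s
v² = v₀² + 2aΔx → Δx = (0² − 10.5²)/(2·-9.81) = 5.62 m

Phase 2 (falling): v₀ = 0 m/s, a = -9.81 m/s².
Falls 7.62 m from rest: t = √(2·7.62/9.81) = 1.25 s; v = g·t = 12.2 m/s.
Total time = 1.07 + 1.25 = 2.32 s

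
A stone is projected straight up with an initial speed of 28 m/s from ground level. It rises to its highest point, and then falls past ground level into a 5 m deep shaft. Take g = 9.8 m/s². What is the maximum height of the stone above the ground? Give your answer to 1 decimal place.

Phase 1 (rising): v₀ = 28.0 m/s, a = -9.8 m/s².
v = v₀ + at → t = (0 − 28.0) / -9.8 = 2.86 s
v² = v₀² + 2aΔx → Δx = (0² − 28.0²)/(2·-9.8) = 40.0 m
Maximum height = 40.0 m

40.0 m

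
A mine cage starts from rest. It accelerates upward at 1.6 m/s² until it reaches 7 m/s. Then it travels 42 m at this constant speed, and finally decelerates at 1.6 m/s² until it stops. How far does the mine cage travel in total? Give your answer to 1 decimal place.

Phase 1 (accelerating): v₀ = 0 m/s, a = 1.6 m/s².
v = v₀ + at → t = (7 − 0) / 1.6 = 4.38 s
v² = v₀² + 2aΔx → Δx = (7² − 0²)/(2·1.6) = 15.3 m

Phase 2 (constant speed): v₀ = 7.00 m/s, a = 0 m/s².
Constant speed: t = d/v = 42/7.00 = 6.00 s

Phase 3 (decelerating): v₀ = 7.00 m/s, a = -1.6 m/s².
v = v₀ + at → t = (0 − 7.00) / -1.6 = 4.38 s
v² = v₀² + 2aΔx → Δx = (0² − 7.00²)/(2·-1.6) = 15.3 m
Total distance = 15.3 + 42.0 + 15.3 = 72.6 m

72.6 m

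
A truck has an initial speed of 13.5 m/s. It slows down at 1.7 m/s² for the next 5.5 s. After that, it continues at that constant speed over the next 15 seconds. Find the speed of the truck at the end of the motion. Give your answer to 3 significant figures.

4.15 m/s

Phase 1 (decelerating): v₀ = 13.5 m/s, a = -1.7 m/s².
v = v₀ + at = 13.5 + (-1.7)(5.5) = 4.15 m/s
Δx = v₀t + ½at² = 13.5·5.5 + 0.5·-1.7·5.5² = 48.5 m

Phase 2 (constant speed): v₀ = 4.15 m/s, a = 0 m/s².
v = v₀ + at = 4.15 + (0)(15) = 4.15 m/s
Δx = v₀t + ½at² = 4.15·15 + 0.5·0·15² = 62.3 m
Final speed = 4.15 m/s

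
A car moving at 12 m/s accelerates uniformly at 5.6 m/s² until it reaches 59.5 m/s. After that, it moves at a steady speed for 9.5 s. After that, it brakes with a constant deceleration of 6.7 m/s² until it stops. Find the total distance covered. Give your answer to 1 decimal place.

1132.7 m

Phase 1 (accelerating): v₀ = 12.0 m/s, a = 5.6 m/s².
v = v₀ + at → t = (59.5 − 12.0) / 5.6 = 8.48 s
v² = v₀² + 2aΔx → Δx = (59.5² − 12.0²)/(2·5.6) = 303 m

Phase 2 (constant speed): v₀ = 59.5 m/s, a = 0 m/s².
v = v₀ + at = 59.5 + (0)(9.5) = 59.5 m/s
Δx = v₀t + ½at² = 59.5·9.5 + 0.5·0·9.5² = 565 m

Phase 3 (decelerating): v₀ = 59.5 m/s, a = -6.7 m/s².
v = v₀ + at → t = (0 − 59.5) / -6.7 = 8.88 s
v² = v₀² + 2aΔx → Δx = (0² − 59.5²)/(2·-6.7) = 264 m
Total distance = 303 + 565 + 264 = 1130 m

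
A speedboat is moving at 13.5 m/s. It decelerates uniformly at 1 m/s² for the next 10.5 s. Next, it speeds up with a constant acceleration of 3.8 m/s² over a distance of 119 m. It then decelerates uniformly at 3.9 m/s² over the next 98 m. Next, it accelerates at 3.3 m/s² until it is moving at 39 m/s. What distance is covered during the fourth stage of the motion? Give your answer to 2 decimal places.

Phase 1 (decelerating): v₀ = 13.5 m/s, a = -1 m/s².
v = v₀ + at = 13.5 + (-1)(10.5) = 3.00 m/s
Δx = v₀t + ½at² = 13.5·10.5 + 0.5·-1·10.5² = 86.6 m

Phase 2 (accelerating): v₀ = 3.00 m/s, a = 3.8 m/s².
v² = v₀² + 2aΔx = 3.00² + 2·3.8·119 = 913 → v = 30.2 m/s
t = (v − v₀)/a = (30.2 − 3.00)/3.8 = 7.16 s

Phase 3 (decelerating): v₀ = 30.2 m/s, a = -3.9 m/s².
v² = v₀² + 2aΔx = 30.2² + 2·-3.9·98 = 149 → v = 12.2 m/s
t = (v − v₀)/a = (12.2 − 30.2)/-3.9 = 4.62 s

Phase 4 (accelerating): v₀ = 12.2 m/s, a = 3.3 m/s².
v = v₀ + at → t = (39 − 12.2) / 3.3 = 8.12 s
v² = v₀² + 2aΔx → Δx = (39² − 12.2²)/(2·3.3) = 208 m
Distance in phase 4 = 208 m

207.88 m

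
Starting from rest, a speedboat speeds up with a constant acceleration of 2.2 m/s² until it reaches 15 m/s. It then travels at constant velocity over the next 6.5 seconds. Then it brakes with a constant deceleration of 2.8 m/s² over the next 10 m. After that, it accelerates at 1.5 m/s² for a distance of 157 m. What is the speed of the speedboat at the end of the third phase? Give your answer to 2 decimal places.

Phase 1 (accelerating): v₀ = 0 m/s, a = 2.2 m/s².
v = v₀ + at → t = (15 − 0) / 2.2 = 6.82 s
v² = v₀² + 2aΔx → Δx = (15² − 0²)/(2·2.2) = 51.1 m

Phase 2 (constant speed): v₀ = 15.0 m/s, a = 0 m/s².
v = v₀ + at = 15.0 + (0)(6.5) = 15.0 m/s
Δx = v₀t + ½at² = 15.0·6.5 + 0.5·0·6.5² = 97.5 m

Phase 3 (decelerating): v₀ = 15.0 m/s, a = -2.8 m/s².
v² = v₀² + 2aΔx = 15.0² + 2·-2.8·10 = 169 → v = 13.0 m/s
t = (v − v₀)/a = (13.0 − 15.0)/-2.8 = 0.714 s
Speed at end of phase 3 = 13.0 m/s

13.00 m/s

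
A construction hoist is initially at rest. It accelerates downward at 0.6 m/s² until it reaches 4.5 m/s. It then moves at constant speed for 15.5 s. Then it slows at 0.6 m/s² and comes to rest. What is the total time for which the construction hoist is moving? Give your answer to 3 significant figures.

30.5 s

Phase 1 (accelerating): v₀ = 0 m/s, a = 0.6 m/s².
v = v₀ + at → t = (4.5 − 0) / 0.6 = 7.50 s
v² = v₀² + 2aΔx → Δx = (4.5² − 0²)/(2·0.6) = 16.9 m

Phase 2 (constant speed): v₀ = 4.50 m/s, a = 0 m/s².
v = v₀ + at = 4.50 + (0)(15.5) = 4.50 m/s
Δx = v₀t + ½at² = 4.50·15.5 + 0.5·0·15.5² = 69.8 m

Phase 3 (decelerating): v₀ = 4.50 m/s, a = -0.6 m/s².
v = v₀ + at → t = (0 − 4.50) / -0.6 = 7.50 s
v² = v₀² + 2aΔx → Δx = (0² − 4.50²)/(2·-0.6) = 16.9 m
Total time = 7.50 + 15.5 + 7.50 = 30.5 s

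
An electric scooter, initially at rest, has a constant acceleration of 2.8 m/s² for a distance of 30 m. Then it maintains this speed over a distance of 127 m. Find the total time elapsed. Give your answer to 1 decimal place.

Phase 1 (accelerating): v₀ = 0 m/s, a = 2.8 m/s².
v² = v₀² + 2aΔx = 0² + 2·2.8·30 = 168 → v = 13.0 m/s
t = (v − v₀)/a = (13.0 − 0)/2.8 = 4.63 s

Phase 2 (constant speed): v₀ = 13.0 m/s, a = 0 m/s².
Constant speed: t = d/v = 127/13.0 = 9.80 s
Total time = 4.63 + 9.80 = 14.4 s

14.4 s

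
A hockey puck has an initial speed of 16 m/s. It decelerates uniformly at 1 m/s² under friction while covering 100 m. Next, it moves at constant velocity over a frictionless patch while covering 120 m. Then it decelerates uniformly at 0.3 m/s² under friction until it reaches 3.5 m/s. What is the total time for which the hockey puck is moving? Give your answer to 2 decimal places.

37.83 s

Phase 1 (decelerating): v₀ = 16.0 m/s, a = -1 m/s².
v² = v₀² + 2aΔx = 16.0² + 2·-1·100 = 56.0 → v = 7.48 m/s
t = (v − v₀)/a = (7.48 − 16.0)/-1 = 8.52 s

Phase 2 (constant speed): v₀ = 7.48 m/s, a = 0 m/s².
Constant speed: t = d/v = 120/7.48 = 16.0 s

Phase 3 (decelerating): v₀ = 7.48 m/s, a = -0.3 m/s².
v = v₀ + at → t = (3.5 − 7.48) / -0.3 = 13.3 s
v² = v₀² + 2aΔx → Δx = (3.5² − 7.48²)/(2·-0.3) = 72.9 m
Total time = 8.52 + 16.0 + 13.3 = 37.8 s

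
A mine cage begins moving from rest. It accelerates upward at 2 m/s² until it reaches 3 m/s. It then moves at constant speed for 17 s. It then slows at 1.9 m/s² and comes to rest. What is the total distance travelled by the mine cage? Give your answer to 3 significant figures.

Phase 1 (accelerating): v₀ = 0 m/s, a = 2 m/s².
v = v₀ + at → t = (3 − 0) / 2 = 1.50 s
v² = v₀² + 2aΔx → Δx = (3² − 0²)/(2·2) = 2.25 m

Phase 2 (constant speed): v₀ = 3.00 m/s, a = 0 m/s².
v = v₀ + at = 3.00 + (0)(17) = 3.00 m/s
Δx = v₀t + ½at² = 3.00·17 + 0.5·0·17² = 51.0 m

Phase 3 (decelerating): v₀ = 3.00 m/s, a = -1.9 m/s².
v = v₀ + at → t = (0 − 3.00) / -1.9 = 1.58 s
v² = v₀² + 2aΔx → Δx = (0² − 3.00²)/(2·-1.9) = 2.37 m
Total distance = 2.25 + 51.0 + 2.37 = 55.6 m

55.6 m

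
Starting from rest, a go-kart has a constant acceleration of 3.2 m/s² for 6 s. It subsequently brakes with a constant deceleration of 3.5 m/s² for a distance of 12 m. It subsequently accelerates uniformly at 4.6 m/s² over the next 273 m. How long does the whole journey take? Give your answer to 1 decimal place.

Phase 1 (accelerating): v₀ = 0 m/s, a = 3.2 m/s².
v = v₀ + at = 0 + (3.2)(6) = 19.2 m/s
Δx = v₀t + ½at² = 0·6 + 0.5·3.2·6² = 57.6 m

Phase 2 (decelerating): v₀ = 19.2 m/s, a = -3.5 m/s².
v² = v₀² + 2aΔx = 19.2² + 2·-3.5·12 = 285 → v = 16.9 m/s
t = (v − v₀)/a = (16.9 − 19.2)/-3.5 = 0.665 s

Phase 3 (accelerating): v₀ = 16.9 m/s, a = 4.6 m/s².
v² = v₀² + 2aΔx = 16.9² + 2·4.6·273 = 2800 → v = 52.9 m/s
t = (v − v₀)/a = (52.9 − 16.9)/4.6 = 7.83 s
Total time = 6.00 + 0.665 + 7.83 = 14.5 s

14.5 s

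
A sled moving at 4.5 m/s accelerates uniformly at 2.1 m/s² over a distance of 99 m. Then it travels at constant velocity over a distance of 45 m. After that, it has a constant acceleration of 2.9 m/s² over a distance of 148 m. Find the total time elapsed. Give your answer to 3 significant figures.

Phase 1 (accelerating): v₀ = 4.50 m/s, a = 2.1 m/s².
v² = v₀² + 2aΔx = 4.50² + 2·2.1·99 = 436 → v = 20.9 m/s
t = (v − v₀)/a = (20.9 − 4.50)/2.1 = 7.80 s

Phase 2 (constant speed): v₀ = 20.9 m/s, a = 0 m/s².
Constant speed: t = d/v = 45/20.9 = 2.15 s

Phase 3 (accelerating): v₀ = 20.9 m/s, a = 2.9 m/s².
v² = v₀² + 2aΔx = 20.9² + 2·2.9·148 = 1290 → v = 36.0 m/s
t = (v − v₀)/a = (36.0 − 20.9)/2.9 = 5.21 s
Total time = 7.80 + 2.15 + 5.21 = 15.2 s

15.2 s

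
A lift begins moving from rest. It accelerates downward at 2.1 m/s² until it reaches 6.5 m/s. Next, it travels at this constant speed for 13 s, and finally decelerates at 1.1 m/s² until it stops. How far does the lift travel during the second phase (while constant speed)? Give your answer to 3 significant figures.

Phase 1 (accelerating): v₀ = 0 m/s, a = 2.1 m/s².
v = v₀ + at → t = (6.5 − 0) / 2.1 = 3.10 s
v² = v₀² + 2aΔx → Δx = (6.5² − 0²)/(2·2.1) = 10.1 m

Phase 2 (constant speed): v₀ = 6.50 m/s, a = 0 m/s².
v = v₀ + at = 6.50 + (0)(13) = 6.50 m/s
Δx = v₀t + ½at² = 6.50·13 + 0.5·0·13² = 84.5 m
Distance in phase 2 = 84.5 m

84.5 m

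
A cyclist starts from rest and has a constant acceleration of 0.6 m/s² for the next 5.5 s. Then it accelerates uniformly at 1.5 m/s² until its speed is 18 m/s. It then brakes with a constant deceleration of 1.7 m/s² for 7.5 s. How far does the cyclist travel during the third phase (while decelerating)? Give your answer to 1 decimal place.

Phase 1 (accelerating): v₀ = 0 m/s, a = 0.6 m/s².
v = v₀ + at = 0 + (0.6)(5.5) = 3.30 m/s
Δx = v₀t + ½at² = 0·5.5 + 0.5·0.6·5.5² = 9.07 m

Phase 2 (accelerating): v₀ = 3.30 m/s, a = 1.5 m/s².
v = v₀ + at → t = (18 − 3.30) / 1.5 = 9.80 s
v² = v₀² + 2aΔx → Δx = (18² − 3.30²)/(2·1.5) = 104 m

Phase 3 (decelerating): v₀ = 18.0 m/s, a = -1.7 m/s².
v = v₀ + at = 18.0 + (-1.7)(7.5) = 5.25 m/s
Δx = v₀t + ½at² = 18.0·7.5 + 0.5·-1.7·7.5² = 87.2 m
Distance in phase 3 = 87.2 m

87.2 m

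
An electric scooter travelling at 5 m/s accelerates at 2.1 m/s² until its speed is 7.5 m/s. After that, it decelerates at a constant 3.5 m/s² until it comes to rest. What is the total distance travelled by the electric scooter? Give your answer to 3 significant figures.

Phase 1 (accelerating): v₀ = 5.00 m/s, a = 2.1 m/s².
v = v₀ + at → t = (7.5 − 5.00) / 2.1 = 1.19 s
v² = v₀² + 2aΔx → Δx = (7.5² − 5.00²)/(2·2.1) = 7.44 m

Phase 2 (decelerating): v₀ = 7.50 m/s, a = -3.5 m/s².
v = v₀ + at → t = (0 − 7.50) / -3.5 = 2.14 s
v² = v₀² + 2aΔx → Δx = (0² − 7.50²)/(2·-3.5) = 8.04 m
Total distance = 7.44 + 8.04 = 15.5 m

15.5 m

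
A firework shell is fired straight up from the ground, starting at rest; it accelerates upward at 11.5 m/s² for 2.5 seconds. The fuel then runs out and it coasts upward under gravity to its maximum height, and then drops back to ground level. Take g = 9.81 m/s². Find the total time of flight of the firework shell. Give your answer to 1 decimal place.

9.4 s

Phase 1 (powered ascent): v₀ = 0 m/s, a = 11.5 m/s².
v = v₀ + at = 0 + (11.5)(2.5) = 28.8 m/s
Δx = v₀t + ½at² = 0·2.5 + 0.5·11.5·2.5² = 35.9 m

Phase 2 (coasting upward): v₀ = 28.8 m/s, a = -9.81 m/s².
v = v₀ + at → t = (0 − 28.8) / -9.81 = 2.93 s
v² = v₀² + 2aΔx → Δx = (0² − 28.8²)/(2·-9.81) = 42.1 m

Phase 3 (free fall): v₀ = 0 m/s, a = -9.81 m/s².
Falls 78.1 m from rest: t = √(2·78.1/9.81) = 3.99 s; v = g·t = 39.1 m/s.
Total time = 2.50 + 2.93 + 3.99 = 9.42 s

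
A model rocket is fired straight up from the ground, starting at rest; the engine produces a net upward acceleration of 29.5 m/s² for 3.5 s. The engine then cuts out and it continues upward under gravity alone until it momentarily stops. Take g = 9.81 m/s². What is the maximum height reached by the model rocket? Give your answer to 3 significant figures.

Phase 1 (powered ascent): v₀ = 0 m/s, a = 29.5 m/s².
v = v₀ + at = 0 + (29.5)(3.5) = 103 m/s
Δx = v₀t + ½at² = 0·3.5 + 0.5·29.5·3.5² = 181 m

Phase 2 (coasting upward): v₀ = 103 m/s, a = -9.81 m/s².
v = v₀ + at → t = (0 − 103) / -9.81 = 10.5 s
v² = v₀² + 2aΔx → Δx = (0² − 103²)/(2·-9.81) = 543 m
Maximum height = 181 + 543 = 724 m

724 m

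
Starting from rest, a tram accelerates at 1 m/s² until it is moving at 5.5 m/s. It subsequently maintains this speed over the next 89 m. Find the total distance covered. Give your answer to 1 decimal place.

104.1 m

Phase 1 (accelerating): v₀ = 0 m/s, a = 1 m/s².
v = v₀ + at → t = (5.5 − 0) / 1 = 5.50 s
v² = v₀² + 2aΔx → Δx = (5.5² − 0²)/(2·1) = 15.1 m

Phase 2 (constant speed): v₀ = 5.50 m/s, a = 0 m/s².
Constant speed: t = d/v = 89/5.50 = 16.2 s
Total distance = 15.1 + 89.0 = 104 m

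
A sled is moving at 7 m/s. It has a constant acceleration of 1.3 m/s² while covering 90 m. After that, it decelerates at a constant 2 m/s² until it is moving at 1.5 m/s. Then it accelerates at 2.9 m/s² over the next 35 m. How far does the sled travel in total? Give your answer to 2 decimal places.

Phase 1 (accelerating): v₀ = 7.00 m/s, a = 1.3 m/s².
v² = v₀² + 2aΔx = 7.00² + 2·1.3·90 = 283 → v = 16.8 m/s
t = (v − v₀)/a = (16.8 − 7.00)/1.3 = 7.56 s

Phase 2 (decelerating): v₀ = 16.8 m/s, a = -2 m/s².
v = v₀ + at → t = (1.5 − 16.8) / -2 = 7.66 s
v² = v₀² + 2aΔx → Δx = (1.5² − 16.8²)/(2·-2) = 70.2 m

Phase 3 (accelerating): v₀ = 1.50 m/s, a = 2.9 m/s².
v² = v₀² + 2aΔx = 1.50² + 2·2.9·35 = 205 → v = 14.3 m/s
t = (v − v₀)/a = (14.3 − 1.50)/2.9 = 4.42 s
Total distance = 90.0 + 70.2 + 35.0 = 195 m

195.19 m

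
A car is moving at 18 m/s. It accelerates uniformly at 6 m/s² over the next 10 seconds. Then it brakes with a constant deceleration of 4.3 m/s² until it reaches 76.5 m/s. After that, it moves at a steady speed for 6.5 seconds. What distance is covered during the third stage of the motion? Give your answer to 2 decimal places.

Phase 1 (accelerating): v₀ = 18.0 m/s, a = 6 m/s².
v = v₀ + at = 18.0 + (6)(10) = 78.0 m/s
Δx = v₀t + ½at² = 18.0·10 + 0.5·6·10² = 480 m

Phase 2 (decelerating): v₀ = 78.0 m/s, a = -4.3 m/s².
v = v₀ + at → t = (76.5 − 78.0) / -4.3 = 0.349 s
v² = v₀² + 2aΔx → Δx = (76.5² − 78.0²)/(2·-4.3) = 26.9 m

Phase 3 (constant speed): v₀ = 76.5 m/s, a = 0 m/s².
v = v₀ + at = 76.5 + (0)(6.5) = 76.5 m/s
Δx = v₀t + ½at² = 76.5·6.5 + 0.5·0·6.5² = 497 m
Distance in phase 3 = 497 m

497.25 m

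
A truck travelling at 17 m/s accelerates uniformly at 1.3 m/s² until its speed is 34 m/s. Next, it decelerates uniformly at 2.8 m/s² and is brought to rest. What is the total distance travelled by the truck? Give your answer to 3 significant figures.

Phase 1 (accelerating): v₀ = 17.0 m/s, a = 1.3 m/s².
v = v₀ + at → t = (34 − 17.0) / 1.3 = 13.1 s
v² = v₀² + 2aΔx → Δx = (34² − 17.0²)/(2·1.3) = 333 m

Phase 2 (decelerating): v₀ = 34.0 m/s, a = -2.8 m/s².
v = v₀ + at → t = (0 − 34.0) / -2.8 = 12.1 s
v² = v₀² + 2aΔx → Δx = (0² − 34.0²)/(2·-2.8) = 206 m
Total distance = 333 + 206 = 540 m

540 m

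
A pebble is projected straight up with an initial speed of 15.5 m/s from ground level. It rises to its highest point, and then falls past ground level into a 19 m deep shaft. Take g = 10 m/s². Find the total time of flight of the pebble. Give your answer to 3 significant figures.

4.04 s

Phase 1 (rising): v₀ = 15.5 m/s, a = -10 m/s².
v = v₀ + at → t = (0 − 15.5) / -10 = 1.55 s
v² = v₀² + 2aΔx → Δx = (0² − 15.5²)/(2·-10) = 12.0 m

Phase 2 (falling): v₀ = 0 m/s, a = -10 m/s².
Falls 31.0 m from rest: t = √(2·31.0/10) = 2.49 s; v = g·t = 24.9 m/s.
Total time = 1.55 + 2.49 = 4.04 s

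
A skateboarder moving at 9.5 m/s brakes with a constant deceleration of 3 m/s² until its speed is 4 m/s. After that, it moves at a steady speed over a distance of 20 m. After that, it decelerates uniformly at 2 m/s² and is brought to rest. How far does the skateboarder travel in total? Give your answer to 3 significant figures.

Phase 1 (decelerating): v₀ = 9.50 m/s, a = -3 m/s².
v = v₀ + at → t = (4 − 9.50) / -3 = 1.83 s
v² = v₀² + 2aΔx → Δx = (4² − 9.50²)/(2·-3) = 12.4 m

Phase 2 (constant speed): v₀ = 4.00 m/s, a = 0 m/s².
Constant speed: t = d/v = 20/4.00 = 5.00 s

Phase 3 (decelerating): v₀ = 4.00 m/s, a = -2 m/s².
v = v₀ + at → t = (0 − 4.00) / -2 = 2.00 s
v² = v₀² + 2aΔx → Δx = (0² − 4.00²)/(2·-2) = 4.00 m
Total distance = 12.4 + 20.0 + 4.00 = 36.4 m

36.4 m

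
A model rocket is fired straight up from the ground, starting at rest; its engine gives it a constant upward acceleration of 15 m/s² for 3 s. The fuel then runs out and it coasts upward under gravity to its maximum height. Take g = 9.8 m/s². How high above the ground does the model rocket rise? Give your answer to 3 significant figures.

171 m

Phase 1 (powered ascent): v₀ = 0 m/s, a = 15 m/s².
v = v₀ + at = 0 + (15)(3) = 45.0 m/s
Δx = v₀t + ½at² = 0·3 + 0.5·15·3² = 67.5 m

Phase 2 (coasting upward): v₀ = 45.0 m/s, a = -9.8 m/s².
v = v₀ + at → t = (0 − 45.0) / -9.8 = 4.59 s
v² = v₀² + 2aΔx → Δx = (0² − 45.0²)/(2·-9.8) = 103 m
Maximum height = 67.5 + 103 = 171 m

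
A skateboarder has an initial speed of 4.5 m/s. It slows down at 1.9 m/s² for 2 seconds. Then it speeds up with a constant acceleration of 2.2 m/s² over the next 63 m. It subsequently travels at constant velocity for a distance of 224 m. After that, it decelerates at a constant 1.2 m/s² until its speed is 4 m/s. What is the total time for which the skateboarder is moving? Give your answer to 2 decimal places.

Phase 1 (decelerating): v₀ = 4.50 m/s, a = -1.9 m/s².
v = v₀ + at = 4.50 + (-1.9)(2) = 0.700 m/s
Δx = v₀t + ½at² = 4.50·2 + 0.5·-1.9·2² = 5.20 m

Phase 2 (accelerating): v₀ = 0.700 m/s, a = 2.2 m/s².
v² = v₀² + 2aΔx = 0.700² + 2·2.2·63 = 278 → v = 16.7 m/s
t = (v − v₀)/a = (16.7 − 0.700)/2.2 = 7.26 s

Phase 3 (constant speed): v₀ = 16.7 m/s, a = 0 m/s².
Constant speed: t = d/v = 224/16.7 = 13.4 s

Phase 4 (decelerating): v₀ = 16.7 m/s, a = -1.2 m/s².
v = v₀ + at → t = (4 − 16.7) / -1.2 = 10.6 s
v² = v₀² + 2aΔx → Δx = (4² − 16.7²)/(2·-1.2) = 109 m
Total time = 2.00 + 7.26 + 13.4 + 10.6 = 33.3 s

33.25 s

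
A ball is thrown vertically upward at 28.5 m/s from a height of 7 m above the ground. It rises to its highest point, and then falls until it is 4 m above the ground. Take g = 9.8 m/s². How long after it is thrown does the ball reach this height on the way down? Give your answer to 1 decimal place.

5.9 s

Phase 1 (rising): v₀ = 28.5 m/s, a = -9.8 m/s².
v = v₀ + at → t = (0 − 28.5) / -9.8 = 2.91 s
v² = v₀² + 2aΔx → Δx = (0² − 28.5²)/(2·-9.8) = 41.4 m

Phase 2 (falling): v₀ = 0 m/s, a = -9.8 m/s².
Falls 44.4 m from rest: t = √(2·44.4/9.8) = 3.01 s; v = g·t = 29.5 m/s.
Total time = 2.91 + 3.01 = 5.92 s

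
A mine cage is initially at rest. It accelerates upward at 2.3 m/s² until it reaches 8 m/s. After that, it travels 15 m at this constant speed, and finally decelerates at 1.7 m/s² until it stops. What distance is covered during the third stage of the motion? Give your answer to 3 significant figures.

Phase 1 (accelerating): v₀ = 0 m/s, a = 2.3 m/s².
v = v₀ + at → t = (8 − 0) / 2.3 = 3.48 s
v² = v₀² + 2aΔx → Δx = (8² − 0²)/(2·2.3) = 13.9 m

Phase 2 (constant speed): v₀ = 8.00 m/s, a = 0 m/s².
Constant speed: t = d/v = 15/8.00 = 1.88 s

Phase 3 (decelerating): v₀ = 8.00 m/s, a = -1.7 m/s².
v = v₀ + at → t = (0 − 8.00) / -1.7 = 4.71 s
v² = v₀² + 2aΔx → Δx = (0² − 8.00²)/(2·-1.7) = 18.8 m
Distance in phase 3 = 18.8 m

18.8 m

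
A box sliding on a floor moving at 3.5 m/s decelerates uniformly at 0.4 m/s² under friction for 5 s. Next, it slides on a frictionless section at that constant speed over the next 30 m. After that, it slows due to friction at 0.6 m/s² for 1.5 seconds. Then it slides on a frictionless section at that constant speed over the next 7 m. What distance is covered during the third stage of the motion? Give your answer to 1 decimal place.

1.6 m

Phase 1 (decelerating): v₀ = 3.50 m/s, a = -0.4 m/s².
v = v₀ + at = 3.50 + (-0.4)(5) = 1.50 m/s
Δx = v₀t + ½at² = 3.50·5 + 0.5·-0.4·5² = 12.5 m

Phase 2 (constant speed): v₀ = 1.50 m/s, a = 0 m/s².
Constant speed: t = d/v = 30/1.50 = 20.0 s

Phase 3 (decelerating): v₀ = 1.50 m/s, a = -0.6 m/s².
v = v₀ + at = 1.50 + (-0.6)(1.5) = 0.600 m/s
Δx = v₀t + ½at² = 1.50·1.5 + 0.5·-0.6·1.5² = 1.58 m
Distance in phase 3 = 1.58 m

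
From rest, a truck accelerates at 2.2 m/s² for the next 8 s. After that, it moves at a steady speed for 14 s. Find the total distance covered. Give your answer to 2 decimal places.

316.80 m

Phase 1 (accelerating): v₀ = 0 m/s, a = 2.2 m/s².
v = v₀ + at = 0 + (2.2)(8) = 17.6 m/s
Δx = v₀t + ½at² = 0·8 + 0.5·2.2·8² = 70.4 m

Phase 2 (constant speed): v₀ = 17.6 m/s, a = 0 m/s².
v = v₀ + at = 17.6 + (0)(14) = 17.6 m/s
Δx = v₀t + ½at² = 17.6·14 + 0.5·0·14² = 246 m
Total distance = 70.4 + 246 = 317 m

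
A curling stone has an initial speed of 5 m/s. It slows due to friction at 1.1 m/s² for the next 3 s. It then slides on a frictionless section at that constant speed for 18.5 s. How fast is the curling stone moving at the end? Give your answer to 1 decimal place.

Phase 1 (decelerating): v₀ = 5.00 m/s, a = -1.1 m/s².
v = v₀ + at = 5.00 + (-1.1)(3) = 1.70 m/s
Δx = v₀t + ½at² = 5.00·3 + 0.5·-1.1·3² = 10.1 m

Phase 2 (constant speed): v₀ = 1.70 m/s, a = 0 m/s².
v = v₀ + at = 1.70 + (0)(18.5) = 1.70 m/s
Δx = v₀t + ½at² = 1.70·18.5 + 0.5·0·18.5² = 31.4 m
Final speed = 1.70 m/s

1.7 m/s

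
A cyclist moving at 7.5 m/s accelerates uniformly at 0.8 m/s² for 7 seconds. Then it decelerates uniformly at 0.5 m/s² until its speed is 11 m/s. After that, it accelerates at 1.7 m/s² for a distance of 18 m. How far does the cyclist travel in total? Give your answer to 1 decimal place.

140.7 m

Phase 1 (accelerating): v₀ = 7.50 m/s, a = 0.8 m/s².
v = v₀ + at = 7.50 + (0.8)(7) = 13.1 m/s
Δx = v₀t + ½at² = 7.50·7 + 0.5·0.8·7² = 72.1 m

Phase 2 (decelerating): v₀ = 13.1 m/s, a = -0.5 m/s².
v = v₀ + at → t = (11 − 13.1) / -0.5 = 4.20 s
v² = v₀² + 2aΔx → Δx = (11² − 13.1²)/(2·-0.5) = 50.6 m

Phase 3 (accelerating): v₀ = 11.0 m/s, a = 1.7 m/s².
v² = v₀² + 2aΔx = 11.0² + 2·1.7·18 = 182 → v = 13.5 m/s
t = (v − v₀)/a = (13.5 − 11.0)/1.7 = 1.47 s
Total distance = 72.1 + 50.6 + 18.0 = 141 m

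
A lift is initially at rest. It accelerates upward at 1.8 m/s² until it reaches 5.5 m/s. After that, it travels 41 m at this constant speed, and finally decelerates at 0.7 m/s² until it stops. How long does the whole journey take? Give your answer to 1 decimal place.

Phase 1 (accelerating): v₀ = 0 m/s, a = 1.8 m/s².
v = v₀ + at → t = (5.5 − 0) / 1.8 = 3.06 s
v² = v₀² + 2aΔx → Δx = (5.5² − 0²)/(2·1.8) = 8.40 m

Phase 2 (constant speed): v₀ = 5.50 m/s, a = 0 m/s².
Constant speed: t = d/v = 41/5.50 = 7.45 s

Phase 3 (decelerating): v₀ = 5.50 m/s, a = -0.7 m/s².
v = v₀ + at → t = (0 − 5.50) / -0.7 = 7.86 s
v² = v₀² + 2aΔx → Δx = (0² − 5.50²)/(2·-0.7) = 21.6 m
Total time = 3.06 + 7.45 + 7.86 = 18.4 s

18.4 s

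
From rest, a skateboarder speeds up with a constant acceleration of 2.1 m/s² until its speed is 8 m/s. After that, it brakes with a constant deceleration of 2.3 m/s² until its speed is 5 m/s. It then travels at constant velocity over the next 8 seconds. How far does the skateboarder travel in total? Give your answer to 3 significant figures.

Phase 1 (accelerating): v₀ = 0 m/s, a = 2.1 m/s².
v = v₀ + at → t = (8 − 0) / 2.1 = 3.81 s
v² = v₀² + 2aΔx → Δx = (8² − 0²)/(2·2.1) = 15.2 m

Phase 2 (decelerating): v₀ = 8.00 m/s, a = -2.3 m/s².
v = v₀ + at → t = (5 − 8.00) / -2.3 = 1.30 s
v² = v₀² + 2aΔx → Δx = (5² − 8.00²)/(2·-2.3) = 8.48 m

Phase 3 (constant speed): v₀ = 5.00 m/s, a = 0 m/s².
v = v₀ + at = 5.00 + (0)(8) = 5.00 m/s
Δx = v₀t + ½at² = 5.00·8 + 0.5·0·8² = 40.0 m
Total distance = 15.2 + 8.48 + 40.0 = 63.7 m

63.7 m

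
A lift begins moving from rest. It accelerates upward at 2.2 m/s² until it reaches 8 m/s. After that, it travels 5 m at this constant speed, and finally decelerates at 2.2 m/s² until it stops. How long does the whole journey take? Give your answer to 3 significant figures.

7.90 s

Phase 1 (accelerating): v₀ = 0 m/s, a = 2.2 m/s².
v = v₀ + at → t = (8 − 0) / 2.2 = 3.64 s
v² = v₀² + 2aΔx → Δx = (8² − 0²)/(2·2.2) = 14.5 m

Phase 2 (constant speed): v₀ = 8.00 m/s, a = 0 m/s².
Constant speed: t = d/v = 5/8.00 = 0.625 s

Phase 3 (decelerating): v₀ = 8.00 m/s, a = -2.2 m/s².
v = v₀ + at → t = (0 − 8.00) / -2.2 = 3.64 s
v² = v₀² + 2aΔx → Δx = (0² − 8.00²)/(2·-2.2) = 14.5 m
Total time = 3.64 + 0.625 + 3.64 = 7.90 s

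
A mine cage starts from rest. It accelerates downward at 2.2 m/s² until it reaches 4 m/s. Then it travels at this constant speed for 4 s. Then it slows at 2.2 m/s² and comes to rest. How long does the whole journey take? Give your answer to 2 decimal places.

7.64 s

Phase 1 (accelerating): v₀ = 0 m/s, a = 2.2 m/s².
v = v₀ + at → t = (4 − 0) / 2.2 = 1.82 s
v² = v₀² + 2aΔx → Δx = (4² − 0²)/(2·2.2) = 3.64 m

Phase 2 (constant speed): v₀ = 4.00 m/s, a = 0 m/s².
v = v₀ + at = 4.00 + (0)(4) = 4.00 m/s
Δx = v₀t + ½at² = 4.00·4 + 0.5·0·4² = 16.0 m

Phase 3 (decelerating): v₀ = 4.00 m/s, a = -2.2 m/s².
v = v₀ + at → t = (0 − 4.00) / -2.2 = 1.82 s
v² = v₀² + 2aΔx → Δx = (0² − 4.00²)/(2·-2.2) = 3.64 m
Total time = 1.82 + 4.00 + 1.82 = 7.64 s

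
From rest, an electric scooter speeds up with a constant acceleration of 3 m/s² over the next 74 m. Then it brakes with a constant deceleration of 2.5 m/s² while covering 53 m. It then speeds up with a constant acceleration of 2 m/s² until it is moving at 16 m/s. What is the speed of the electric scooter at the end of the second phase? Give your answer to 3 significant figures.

Phase 1 (accelerating): v₀ = 0 m/s, a = 3 m/s².
v² = v₀² + 2aΔx = 0² + 2·3·74 = 444 → v = 21.1 m/s
t = (v − v₀)/a = (21.1 − 0)/3 = 7.02 s

Phase 2 (decelerating): v₀ = 21.1 m/s, a = -2.5 m/s².
v² = v₀² + 2aΔx = 21.1² + 2·-2.5·53 = 179 → v = 13.4 m/s
t = (v − v₀)/a = (13.4 − 21.1)/-2.5 = 3.08 s
Speed at end of phase 2 = 13.4 m/s

13.4 m/s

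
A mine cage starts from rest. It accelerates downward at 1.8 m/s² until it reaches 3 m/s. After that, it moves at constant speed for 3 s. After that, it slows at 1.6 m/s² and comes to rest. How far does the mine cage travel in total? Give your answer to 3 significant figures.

14.3 m

Phase 1 (accelerating): v₀ = 0 m/s, a = 1.8 m/s².
v = v₀ + at → t = (3 − 0) / 1.8 = 1.67 s
v² = v₀² + 2aΔx → Δx = (3² − 0²)/(2·1.8) = 2.50 m

Phase 2 (constant speed): v₀ = 3.00 m/s, a = 0 m/s².
v = v₀ + at = 3.00 + (0)(3) = 3.00 m/s
Δx = v₀t + ½at² = 3.00·3 + 0.5·0·3² = 9.00 m

Phase 3 (decelerating): v₀ = 3.00 m/s, a = -1.6 m/s².
v = v₀ + at → t = (0 − 3.00) / -1.6 = 1.88 s
v² = v₀² + 2aΔx → Δx = (0² − 3.00²)/(2·-1.6) = 2.81 m
Total distance = 2.50 + 9.00 + 2.81 = 14.3 m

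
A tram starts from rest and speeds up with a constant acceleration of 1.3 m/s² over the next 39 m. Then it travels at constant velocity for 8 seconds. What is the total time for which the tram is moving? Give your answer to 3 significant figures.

Phase 1 (accelerating): v₀ = 0 m/s, a = 1.3 m/s².
v² = v₀² + 2aΔx = 0² + 2·1.3·39 = 101 → v = 10.1 m/s
t = (v − v₀)/a = (10.1 − 0)/1.3 = 7.75 s

Phase 2 (constant speed): v₀ = 10.1 m/s, a = 0 m/s².
v = v₀ + at = 10.1 + (0)(8) = 10.1 m/s
Δx = v₀t + ½at² = 10.1·8 + 0.5·0·8² = 80.6 m
Total time = 7.75 + 8.00 = 15.7 s

15.7 s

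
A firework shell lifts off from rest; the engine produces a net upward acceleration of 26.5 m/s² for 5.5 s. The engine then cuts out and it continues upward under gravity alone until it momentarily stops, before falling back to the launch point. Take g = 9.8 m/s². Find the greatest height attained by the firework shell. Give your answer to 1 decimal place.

Phase 1 (powered ascent): v₀ = 0 m/s, a = 26.5 m/s².
v = v₀ + at = 0 + (26.5)(5.5) = 146 m/s
Δx = v₀t + ½at² = 0·5.5 + 0.5·26.5·5.5² = 401 m

Phase 2 (coasting upward): v₀ = 146 m/s, a = -9.8 m/s².
v = v₀ + at → t = (0 − 146) / -9.8 = 14.9 s
v² = v₀² + 2aΔx → Δx = (0² − 146²)/(2·-9.8) = 1080 m
Maximum height = 401 + 1080 = 1480 m

1484.6 m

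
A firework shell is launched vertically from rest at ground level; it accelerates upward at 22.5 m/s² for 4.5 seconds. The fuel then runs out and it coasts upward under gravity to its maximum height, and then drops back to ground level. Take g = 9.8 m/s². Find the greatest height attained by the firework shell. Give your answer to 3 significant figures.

751 m

Phase 1 (powered ascent): v₀ = 0 m/s, a = 22.5 m/s².
v = v₀ + at = 0 + (22.5)(4.5) = 101 m/s
Δx = v₀t + ½at² = 0·4.5 + 0.5·22.5·4.5² = 228 m

Phase 2 (coasting upward): v₀ = 101 m/s, a = -9.8 m/s².
v = v₀ + at → t = (0 − 101) / -9.8 = 10.3 s
v² = v₀² + 2aΔx → Δx = (0² − 101²)/(2·-9.8) = 523 m
Maximum height = 228 + 523 = 751 m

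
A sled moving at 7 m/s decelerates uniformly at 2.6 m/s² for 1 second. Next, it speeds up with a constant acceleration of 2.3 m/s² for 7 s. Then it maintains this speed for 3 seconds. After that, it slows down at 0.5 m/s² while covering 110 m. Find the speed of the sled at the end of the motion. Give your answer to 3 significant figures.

17.6 m/s

Phase 1 (decelerating): v₀ = 7.00 m/s, a = -2.6 m/s².
v = v₀ + at = 7.00 + (-2.6)(1) = 4.40 m/s
Δx = v₀t + ½at² = 7.00·1 + 0.5·-2.6·1² = 5.70 m

Phase 2 (accelerating): v₀ = 4.40 m/s, a = 2.3 m/s².
v = v₀ + at = 4.40 + (2.3)(7) = 20.5 m/s
Δx = v₀t + ½at² = 4.40·7 + 0.5·2.3·7² = 87.2 m

Phase 3 (constant speed): v₀ = 20.5 m/s, a = 0 m/s².
v = v₀ + at = 20.5 + (0)(3) = 20.5 m/s
Δx = v₀t + ½at² = 20.5·3 + 0.5·0·3² = 61.5 m

Phase 4 (decelerating): v₀ = 20.5 m/s, a = -0.5 m/s².
v² = v₀² + 2aΔx = 20.5² + 2·-0.5·110 = 310 → v = 17.6 m/s
t = (v − v₀)/a = (17.6 − 20.5)/-0.5 = 5.77 s
Final speed = 17.6 m/s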